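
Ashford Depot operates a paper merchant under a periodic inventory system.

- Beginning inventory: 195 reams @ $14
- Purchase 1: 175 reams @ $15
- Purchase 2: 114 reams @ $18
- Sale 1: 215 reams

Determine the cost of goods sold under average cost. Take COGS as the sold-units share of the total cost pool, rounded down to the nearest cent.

COGS = $3,290.29

Sale 1, sell 215: 215/484 × $7,407.00 → $3,290.29
Ending inventory (cost pool remaining) = $4,116.71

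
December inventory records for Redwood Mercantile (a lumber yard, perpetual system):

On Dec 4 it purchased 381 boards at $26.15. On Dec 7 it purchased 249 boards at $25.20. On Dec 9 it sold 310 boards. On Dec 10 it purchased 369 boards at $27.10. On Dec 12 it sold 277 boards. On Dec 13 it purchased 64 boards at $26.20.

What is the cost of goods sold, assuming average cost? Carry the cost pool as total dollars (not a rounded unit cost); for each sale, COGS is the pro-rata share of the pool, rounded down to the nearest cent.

After Dec 4: 381 on hand, pool $9,963.15 (≈ $26.1500 each)
After Dec 7: 630 on hand, pool $16,237.95 (≈ $25.7745 each)
Dec 9, sell 310: 310/630 × $16,237.95 → $7,990.10
After Dec 10: 689 on hand, pool $18,247.75 (≈ $26.4844 each)
Dec 12, sell 277: 277/689 × $18,247.75 → $7,336.17
After Dec 13: 476 on hand, pool $12,588.38 (≈ $26.4462 each)
Total COGS = $7,990.10 + $7,336.17 = $15,326.27
Ending inventory (cost pool remaining) = $12,588.38

COGS = $15,326.27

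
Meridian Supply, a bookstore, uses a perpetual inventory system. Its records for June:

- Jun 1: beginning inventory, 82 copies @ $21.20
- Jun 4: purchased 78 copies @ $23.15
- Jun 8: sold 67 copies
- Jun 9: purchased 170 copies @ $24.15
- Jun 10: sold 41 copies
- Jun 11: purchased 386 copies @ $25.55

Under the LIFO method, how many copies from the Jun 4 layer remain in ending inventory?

11

Jun 8, 67 sold [LIFO — newest first]: 67 @ $23.15 = $1,551.05
Jun 10, 41 sold [LIFO — newest first]: 41 @ $24.15 = $990.15
Total COGS = $1,551.05 + $990.15 = $2,541.20
Ending inventory: 82 @ $21.20 + 11 @ $23.15 + 129 @ $24.15 + 386 @ $25.55 = $14,970.70
Check: goods available $17,511.90 = COGS $2,541.20 + ending $14,970.70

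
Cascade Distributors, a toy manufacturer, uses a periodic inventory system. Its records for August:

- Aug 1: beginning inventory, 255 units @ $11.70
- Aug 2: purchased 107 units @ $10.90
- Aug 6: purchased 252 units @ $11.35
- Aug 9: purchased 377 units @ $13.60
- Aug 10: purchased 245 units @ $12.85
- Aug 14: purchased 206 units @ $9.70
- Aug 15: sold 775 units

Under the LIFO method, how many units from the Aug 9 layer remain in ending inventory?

Aug 15, 775 sold [LIFO — newest first]: 206 @ $9.70 + 245 @ $12.85 + 324 @ $13.60 = $9,552.85
Ending inventory: 255 @ $11.70 + 107 @ $10.90 + 252 @ $11.35 + 53 @ $13.60 = $7,730.80

53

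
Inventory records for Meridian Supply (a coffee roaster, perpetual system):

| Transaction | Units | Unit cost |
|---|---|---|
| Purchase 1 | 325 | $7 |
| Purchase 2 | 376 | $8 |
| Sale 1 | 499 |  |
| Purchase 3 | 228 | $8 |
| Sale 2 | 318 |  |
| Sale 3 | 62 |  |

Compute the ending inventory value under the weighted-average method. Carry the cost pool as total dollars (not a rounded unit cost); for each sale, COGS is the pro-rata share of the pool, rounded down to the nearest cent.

Ending inventory = $389.12

After Purchase 1: 325 on hand, pool $2,275.00 (≈ $7.0000 each)
After Purchase 2: 701 on hand, pool $5,283.00 (≈ $7.5364 each)
Sale 1, sell 499: 499/701 × $5,283.00 → $3,760.65
After Purchase 3: 430 on hand, pool $3,346.35 (≈ $7.7822 each)
Sale 2, sell 318: 318/430 × $3,346.35 → $2,474.74
Sale 3, sell 62: 62/112 × $871.61 → $482.49
Total COGS = $3,760.65 + $2,474.74 + $482.49 = $6,717.88
Ending inventory (cost pool remaining) = $389.12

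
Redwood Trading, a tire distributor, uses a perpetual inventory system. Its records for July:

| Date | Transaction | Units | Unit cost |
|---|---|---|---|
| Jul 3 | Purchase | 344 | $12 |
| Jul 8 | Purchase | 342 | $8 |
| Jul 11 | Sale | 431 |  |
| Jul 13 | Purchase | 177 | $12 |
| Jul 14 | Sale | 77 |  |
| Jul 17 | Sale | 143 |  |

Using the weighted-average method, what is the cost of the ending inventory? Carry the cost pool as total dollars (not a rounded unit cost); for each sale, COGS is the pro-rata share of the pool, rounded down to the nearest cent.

Ending inventory = $2,294.46

After Jul 3: 344 on hand, pool $4,128.00 (≈ $12.0000 each)
After Jul 8: 686 on hand, pool $6,864.00 (≈ $10.0058 each)
Jul 11, sell 431: 431/686 × $6,864.00 → $4,312.51
After Jul 13: 432 on hand, pool $4,675.49 (≈ $10.8229 each)
Jul 14, sell 77: 77/432 × $4,675.49 → $833.36
Jul 17, sell 143: 143/355 × $3,842.13 → $1,547.67
Total COGS = $4,312.51 + $833.36 + $1,547.67 = $6,693.54
Ending inventory (cost pool remaining) = $2,294.46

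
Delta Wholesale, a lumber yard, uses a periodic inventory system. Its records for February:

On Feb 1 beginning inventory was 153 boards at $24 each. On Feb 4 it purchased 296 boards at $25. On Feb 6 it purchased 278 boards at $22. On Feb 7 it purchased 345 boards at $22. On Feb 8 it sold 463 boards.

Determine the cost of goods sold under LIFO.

Feb 8, 463 sold [LIFO — newest first]: 345 @ $22 + 118 @ $22 = $10,186
Ending inventory: 153 @ $24 + 296 @ $25 + 160 @ $22 = $14,592

COGS = $10,186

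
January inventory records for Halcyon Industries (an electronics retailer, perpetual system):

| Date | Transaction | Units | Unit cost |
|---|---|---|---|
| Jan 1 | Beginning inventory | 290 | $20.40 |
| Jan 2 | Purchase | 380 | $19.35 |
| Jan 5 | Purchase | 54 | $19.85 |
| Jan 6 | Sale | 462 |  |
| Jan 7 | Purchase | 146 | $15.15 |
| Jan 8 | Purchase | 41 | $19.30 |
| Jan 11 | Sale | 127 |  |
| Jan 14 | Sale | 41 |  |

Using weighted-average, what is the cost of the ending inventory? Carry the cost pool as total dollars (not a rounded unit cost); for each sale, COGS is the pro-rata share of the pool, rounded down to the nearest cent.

After Jan 1: 290 on hand, pool $5,916.00 (≈ $20.4000 each)
After Jan 2: 670 on hand, pool $13,269.00 (≈ $19.8045 each)
After Jan 5: 724 on hand, pool $14,340.90 (≈ $19.8079 each)
Jan 6, sell 462: 462/724 × $14,340.90 → $9,151.23
After Jan 7: 408 on hand, pool $7,401.57 (≈ $18.1411 each)
After Jan 8: 449 on hand, pool $8,192.87 (≈ $18.2469 each)
Jan 11, sell 127: 127/449 × $8,192.87 → $2,317.35
Jan 14, sell 41: 41/322 × $5,875.52 → $748.12
Total COGS = $9,151.23 + $2,317.35 + $748.12 = $12,216.70
Ending inventory (cost pool remaining) = $5,127.40
Check: goods available $17,344.10 = COGS $12,216.70 + ending $5,127.40

Ending inventory = $5,127.40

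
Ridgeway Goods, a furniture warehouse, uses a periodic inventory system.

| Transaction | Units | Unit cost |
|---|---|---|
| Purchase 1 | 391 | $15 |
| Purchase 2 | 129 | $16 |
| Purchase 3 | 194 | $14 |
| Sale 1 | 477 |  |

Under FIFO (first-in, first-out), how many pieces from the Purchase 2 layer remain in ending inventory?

Sale 1 (477) [FIFO — oldest first]: 391 @ $15 + 86 @ $16 = $7,241
Ending inventory: 43 @ $16 + 194 @ $14 = $3,404

43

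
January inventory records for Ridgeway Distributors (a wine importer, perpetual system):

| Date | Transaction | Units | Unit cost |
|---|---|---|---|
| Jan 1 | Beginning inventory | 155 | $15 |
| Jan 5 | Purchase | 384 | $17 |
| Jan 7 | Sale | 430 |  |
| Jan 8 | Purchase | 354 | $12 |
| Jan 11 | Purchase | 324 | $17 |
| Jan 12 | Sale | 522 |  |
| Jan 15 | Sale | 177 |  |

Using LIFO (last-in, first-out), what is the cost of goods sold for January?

COGS = $17,289

Jan 7, 430 sold [LIFO — newest first]: 384 @ $17 + 46 @ $15 = $7,218
Jan 12, 522 sold [LIFO — newest first]: 324 @ $17 + 198 @ $12 = $7,884
Jan 15, 177 sold [LIFO — newest first]: 156 @ $12 + 21 @ $15 = $2,187
Total COGS = $7,218 + $7,884 + $2,187 = $17,289
Ending inventory: 88 @ $15 = $1,320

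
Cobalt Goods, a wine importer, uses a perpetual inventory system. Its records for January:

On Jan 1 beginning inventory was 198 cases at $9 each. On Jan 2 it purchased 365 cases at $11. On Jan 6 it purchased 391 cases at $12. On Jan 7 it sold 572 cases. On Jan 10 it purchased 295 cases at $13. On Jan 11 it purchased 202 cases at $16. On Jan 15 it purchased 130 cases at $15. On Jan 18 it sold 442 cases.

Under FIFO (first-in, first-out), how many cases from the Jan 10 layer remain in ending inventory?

235

Jan 7, 572 sold [FIFO — oldest first]: 198 @ $9 + 365 @ $11 + 9 @ $12 = $5,905
Jan 18, 442 sold [FIFO — oldest first]: 382 @ $12 + 60 @ $13 = $5,364
Total COGS = $5,905 + $5,364 = $11,269
Ending inventory: 235 @ $13 + 202 @ $16 + 130 @ $15 = $8,237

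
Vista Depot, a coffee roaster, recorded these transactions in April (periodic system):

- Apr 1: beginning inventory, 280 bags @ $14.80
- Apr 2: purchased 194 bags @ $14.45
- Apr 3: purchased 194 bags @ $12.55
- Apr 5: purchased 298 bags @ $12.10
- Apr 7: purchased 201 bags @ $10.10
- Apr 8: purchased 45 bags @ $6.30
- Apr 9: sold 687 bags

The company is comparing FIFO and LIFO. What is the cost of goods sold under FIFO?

COGS = $9,611.90

FIFO COGS: 280 @ $14.80 + 194 @ $14.45 + 194 @ $12.55 + 19 @ $12.10 = $9,611.90
LIFO COGS: 45 @ $6.30 + 201 @ $10.10 + 298 @ $12.10 + 143 @ $12.55 = $7,714.05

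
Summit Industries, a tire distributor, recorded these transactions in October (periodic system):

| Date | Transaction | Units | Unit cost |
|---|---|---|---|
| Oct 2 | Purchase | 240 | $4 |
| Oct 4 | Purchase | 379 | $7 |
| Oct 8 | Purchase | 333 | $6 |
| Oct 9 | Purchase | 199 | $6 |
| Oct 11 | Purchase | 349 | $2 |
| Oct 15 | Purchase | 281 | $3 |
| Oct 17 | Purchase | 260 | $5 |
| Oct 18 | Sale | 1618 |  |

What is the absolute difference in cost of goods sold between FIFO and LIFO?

FIFO COGS: 240 @ $4 + 379 @ $7 + 333 @ $6 + 199 @ $6 + 349 @ $2 + 118 @ $3 = $7,857
LIFO COGS: 260 @ $5 + 281 @ $3 + 349 @ $2 + 199 @ $6 + 333 @ $6 + 196 @ $7 = $7,405
Difference = |$7,857 − $7,405| = $452

$452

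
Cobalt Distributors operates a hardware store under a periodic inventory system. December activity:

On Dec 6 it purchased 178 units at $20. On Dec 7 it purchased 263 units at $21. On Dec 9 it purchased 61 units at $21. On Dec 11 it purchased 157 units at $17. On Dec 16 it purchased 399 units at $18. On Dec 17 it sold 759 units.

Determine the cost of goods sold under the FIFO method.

Dec 17, 759 sold [FIFO — oldest first]: 178 @ $20 + 263 @ $21 + 61 @ $21 + 157 @ $17 + 100 @ $18 = $14,833
Ending inventory: 299 @ $18 = $5,382
Check: goods available $20,215 = COGS $14,833 + ending $5,382

COGS = $14,833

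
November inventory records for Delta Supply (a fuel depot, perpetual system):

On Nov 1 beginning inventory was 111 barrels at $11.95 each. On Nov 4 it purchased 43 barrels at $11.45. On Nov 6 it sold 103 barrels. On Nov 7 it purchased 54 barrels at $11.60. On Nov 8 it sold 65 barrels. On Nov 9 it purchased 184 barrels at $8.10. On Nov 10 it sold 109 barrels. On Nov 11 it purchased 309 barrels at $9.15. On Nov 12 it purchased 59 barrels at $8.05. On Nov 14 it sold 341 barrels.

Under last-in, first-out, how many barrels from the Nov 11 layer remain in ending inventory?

27

Nov 6, 103 sold [LIFO — newest first]: 43 @ $11.45 + 60 @ $11.95 = $1,209.35
Nov 8, 65 sold [LIFO — newest first]: 54 @ $11.60 + 11 @ $11.95 = $757.85
Nov 10, 109 sold [LIFO — newest first]: 109 @ $8.10 = $882.90
Nov 14, 341 sold [LIFO — newest first]: 59 @ $8.05 + 282 @ $9.15 = $3,055.25
Total COGS = $1,209.35 + $757.85 + $882.90 + $3,055.25 = $5,905.35
Ending inventory: 40 @ $11.95 + 75 @ $8.10 + 27 @ $9.15 = $1,332.55
Check: goods available $7,237.90 = COGS $5,905.35 + ending $1,332.55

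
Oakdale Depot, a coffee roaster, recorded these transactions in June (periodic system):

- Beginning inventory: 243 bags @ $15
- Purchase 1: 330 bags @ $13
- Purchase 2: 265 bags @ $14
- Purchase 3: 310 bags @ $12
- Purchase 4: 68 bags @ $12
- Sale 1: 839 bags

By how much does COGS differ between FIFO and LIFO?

FIFO COGS: 243 @ $15 + 330 @ $13 + 265 @ $14 + 1 @ $12 = $11,657
LIFO COGS: 68 @ $12 + 310 @ $12 + 265 @ $14 + 196 @ $13 = $10,794
Difference = |$11,657 − $10,794| = $863

$863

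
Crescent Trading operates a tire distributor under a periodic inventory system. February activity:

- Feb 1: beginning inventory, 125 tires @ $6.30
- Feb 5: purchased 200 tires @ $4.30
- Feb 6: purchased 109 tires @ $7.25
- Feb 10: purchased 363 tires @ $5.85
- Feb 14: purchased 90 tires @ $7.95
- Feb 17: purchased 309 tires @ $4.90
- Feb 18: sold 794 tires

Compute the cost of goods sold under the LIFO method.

COGS = $4,585.15

Feb 18, 794 sold [LIFO — newest first]: 309 @ $4.90 + 90 @ $7.95 + 363 @ $5.85 + 32 @ $7.25 = $4,585.15
Ending inventory: 125 @ $6.30 + 200 @ $4.30 + 77 @ $7.25 = $2,205.75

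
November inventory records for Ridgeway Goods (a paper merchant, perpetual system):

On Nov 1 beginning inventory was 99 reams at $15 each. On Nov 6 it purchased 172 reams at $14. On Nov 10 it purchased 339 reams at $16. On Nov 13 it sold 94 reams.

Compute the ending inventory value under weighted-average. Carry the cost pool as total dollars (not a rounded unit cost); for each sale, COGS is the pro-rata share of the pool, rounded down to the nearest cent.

Ending inventory = $7,881.27

After Nov 1: 99 on hand, pool $1,485.00 (≈ $15.0000 each)
After Nov 6: 271 on hand, pool $3,893.00 (≈ $14.3653 each)
After Nov 10: 610 on hand, pool $9,317.00 (≈ $15.2738 each)
Nov 13, sell 94: 94/610 × $9,317.00 → $1,435.73
Ending inventory (cost pool remaining) = $7,881.27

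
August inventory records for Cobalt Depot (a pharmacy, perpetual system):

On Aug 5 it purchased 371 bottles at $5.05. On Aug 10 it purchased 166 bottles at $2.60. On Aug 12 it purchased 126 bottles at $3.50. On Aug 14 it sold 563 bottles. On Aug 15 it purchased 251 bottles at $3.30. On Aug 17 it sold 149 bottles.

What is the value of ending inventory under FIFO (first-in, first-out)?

Aug 14, 563 sold [FIFO — oldest first]: 371 @ $5.05 + 166 @ $2.60 + 26 @ $3.50 = $2,396.15
Aug 17, 149 sold [FIFO — oldest first]: 100 @ $3.50 + 49 @ $3.30 = $511.70
Total COGS = $2,396.15 + $511.70 = $2,907.85
Ending inventory: 202 @ $3.30 = $666.60

Ending inventory = $666.60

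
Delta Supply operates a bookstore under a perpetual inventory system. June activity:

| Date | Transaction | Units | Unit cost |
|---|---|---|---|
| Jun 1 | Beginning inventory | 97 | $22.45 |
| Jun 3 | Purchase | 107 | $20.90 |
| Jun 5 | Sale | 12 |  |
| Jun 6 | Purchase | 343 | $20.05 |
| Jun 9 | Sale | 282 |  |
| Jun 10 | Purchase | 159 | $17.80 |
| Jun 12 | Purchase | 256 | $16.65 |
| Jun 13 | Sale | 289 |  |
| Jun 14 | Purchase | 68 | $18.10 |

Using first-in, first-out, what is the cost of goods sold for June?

Jun 5, 12 sold [FIFO — oldest first]: 12 @ $22.45 = $269.40
Jun 9, 282 sold [FIFO — oldest first]: 85 @ $22.45 + 107 @ $20.90 + 90 @ $20.05 = $5,949.05
Jun 13, 289 sold [FIFO — oldest first]: 253 @ $20.05 + 36 @ $17.80 = $5,713.45
Total COGS = $269.40 + $5,949.05 + $5,713.45 = $11,931.90
Ending inventory: 123 @ $17.80 + 256 @ $16.65 + 68 @ $18.10 = $7,682.60
Check: goods available $19,614.50 = COGS $11,931.90 + ending $7,682.60

COGS = $11,931.90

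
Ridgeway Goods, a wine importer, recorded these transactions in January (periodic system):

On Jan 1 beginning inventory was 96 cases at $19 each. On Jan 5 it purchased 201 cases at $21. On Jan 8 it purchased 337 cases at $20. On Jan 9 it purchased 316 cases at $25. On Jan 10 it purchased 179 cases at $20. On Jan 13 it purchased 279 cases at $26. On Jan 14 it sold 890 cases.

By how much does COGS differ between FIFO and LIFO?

FIFO COGS: 96 @ $19 + 201 @ $21 + 337 @ $20 + 256 @ $25 = $19,185
LIFO COGS: 279 @ $26 + 179 @ $20 + 316 @ $25 + 116 @ $20 = $21,054
Difference = |$19,185 − $21,054| = $1,869

$1,869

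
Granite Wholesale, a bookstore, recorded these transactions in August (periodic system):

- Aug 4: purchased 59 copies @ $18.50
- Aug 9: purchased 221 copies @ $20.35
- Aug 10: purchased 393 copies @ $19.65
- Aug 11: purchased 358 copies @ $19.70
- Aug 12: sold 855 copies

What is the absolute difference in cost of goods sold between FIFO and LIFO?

FIFO COGS: 59 @ $18.50 + 221 @ $20.35 + 393 @ $19.65 + 182 @ $19.70 = $16,896.70
LIFO COGS: 358 @ $19.70 + 393 @ $19.65 + 104 @ $20.35 = $16,891.45
Difference = |$16,896.70 − $16,891.45| = $5.25

$5.25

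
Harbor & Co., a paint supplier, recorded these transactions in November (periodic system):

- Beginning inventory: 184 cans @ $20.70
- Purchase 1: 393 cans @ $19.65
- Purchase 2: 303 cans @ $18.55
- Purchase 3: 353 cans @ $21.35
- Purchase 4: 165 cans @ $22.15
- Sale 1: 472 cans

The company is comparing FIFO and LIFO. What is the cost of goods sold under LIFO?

FIFO COGS: 184 @ $20.70 + 288 @ $19.65 = $9,468.00
LIFO COGS: 165 @ $22.15 + 307 @ $21.35 = $10,209.20

COGS = $10,209.20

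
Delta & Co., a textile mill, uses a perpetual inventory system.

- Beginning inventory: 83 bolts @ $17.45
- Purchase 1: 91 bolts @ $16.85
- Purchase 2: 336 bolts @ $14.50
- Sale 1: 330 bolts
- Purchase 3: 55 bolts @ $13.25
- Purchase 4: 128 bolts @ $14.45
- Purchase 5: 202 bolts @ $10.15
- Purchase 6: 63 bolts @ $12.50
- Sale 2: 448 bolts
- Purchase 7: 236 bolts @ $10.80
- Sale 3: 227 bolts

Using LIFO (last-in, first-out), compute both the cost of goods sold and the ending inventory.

Sale 1 (330) [LIFO — newest first]: 330 @ $14.50 = $4,785.00
Sale 2 (448) [LIFO — newest first]: 63 @ $12.50 + 202 @ $10.15 + 128 @ $14.45 + 55 @ $13.25 = $5,416.15
Sale 3 (227) [LIFO — newest first]: 227 @ $10.80 = $2,451.60
Total COGS = $4,785.00 + $5,416.15 + $2,451.60 = $12,652.75
Ending inventory: 83 @ $17.45 + 91 @ $16.85 + 6 @ $14.50 + 9 @ $10.80 = $3,165.90

COGS = $12,652.75; ending inventory = $3,165.90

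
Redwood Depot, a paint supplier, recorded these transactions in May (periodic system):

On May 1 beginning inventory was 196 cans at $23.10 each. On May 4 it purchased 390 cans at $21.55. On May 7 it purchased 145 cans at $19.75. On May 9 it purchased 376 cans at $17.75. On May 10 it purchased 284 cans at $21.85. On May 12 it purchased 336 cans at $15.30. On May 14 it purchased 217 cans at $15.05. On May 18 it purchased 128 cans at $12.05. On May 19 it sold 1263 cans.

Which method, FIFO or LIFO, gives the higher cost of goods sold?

FIFO COGS: 196 @ $23.10 + 390 @ $21.55 + 145 @ $19.75 + 376 @ $17.75 + 156 @ $21.85 = $25,878.45
LIFO COGS: 128 @ $12.05 + 217 @ $15.05 + 336 @ $15.30 + 284 @ $21.85 + 298 @ $17.75 = $21,443.95

FIFO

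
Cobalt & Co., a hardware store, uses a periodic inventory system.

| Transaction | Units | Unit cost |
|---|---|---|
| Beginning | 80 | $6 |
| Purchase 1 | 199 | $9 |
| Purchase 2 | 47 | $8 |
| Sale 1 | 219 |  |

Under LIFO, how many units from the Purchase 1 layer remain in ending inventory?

Sale 1 (219) [LIFO — newest first]: 47 @ $8 + 172 @ $9 = $1,924
Ending inventory: 80 @ $6 + 27 @ $9 = $723

27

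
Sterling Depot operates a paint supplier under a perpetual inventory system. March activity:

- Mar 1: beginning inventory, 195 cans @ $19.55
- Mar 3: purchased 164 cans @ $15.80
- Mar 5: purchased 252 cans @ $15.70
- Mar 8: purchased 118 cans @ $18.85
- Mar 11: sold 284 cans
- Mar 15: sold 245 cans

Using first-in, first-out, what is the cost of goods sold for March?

COGS = $9,072.45

Mar 11, 284 sold [FIFO — oldest first]: 195 @ $19.55 + 89 @ $15.80 = $5,218.45
Mar 15, 245 sold [FIFO — oldest first]: 75 @ $15.80 + 170 @ $15.70 = $3,854.00
Total COGS = $5,218.45 + $3,854.00 = $9,072.45
Ending inventory: 82 @ $15.70 + 118 @ $18.85 = $3,511.70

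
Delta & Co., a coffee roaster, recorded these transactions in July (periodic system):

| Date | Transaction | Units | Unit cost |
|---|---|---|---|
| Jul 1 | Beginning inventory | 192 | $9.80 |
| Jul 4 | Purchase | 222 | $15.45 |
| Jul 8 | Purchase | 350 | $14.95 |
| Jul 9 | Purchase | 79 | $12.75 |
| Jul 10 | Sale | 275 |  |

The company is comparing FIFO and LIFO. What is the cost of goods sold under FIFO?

COGS = $3,163.95

FIFO COGS: 192 @ $9.80 + 83 @ $15.45 = $3,163.95
LIFO COGS: 79 @ $12.75 + 196 @ $14.95 = $3,937.45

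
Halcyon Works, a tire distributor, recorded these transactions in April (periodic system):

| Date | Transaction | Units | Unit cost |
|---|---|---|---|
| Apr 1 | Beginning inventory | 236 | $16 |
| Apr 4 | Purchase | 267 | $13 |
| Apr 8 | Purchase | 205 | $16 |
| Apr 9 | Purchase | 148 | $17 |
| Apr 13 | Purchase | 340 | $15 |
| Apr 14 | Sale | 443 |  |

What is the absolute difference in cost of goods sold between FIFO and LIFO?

$384

FIFO COGS: 236 @ $16 + 207 @ $13 = $6,467
LIFO COGS: 340 @ $15 + 103 @ $17 = $6,851
Difference = |$6,467 − $6,851| = $384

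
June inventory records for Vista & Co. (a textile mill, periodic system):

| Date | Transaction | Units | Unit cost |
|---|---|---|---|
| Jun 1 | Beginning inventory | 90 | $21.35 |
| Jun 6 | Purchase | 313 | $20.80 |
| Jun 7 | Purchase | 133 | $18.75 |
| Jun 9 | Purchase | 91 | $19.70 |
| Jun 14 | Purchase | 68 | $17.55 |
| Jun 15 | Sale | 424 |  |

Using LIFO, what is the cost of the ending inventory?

Ending inventory = $5,686.30

Jun 15, 424 sold [LIFO — newest first]: 68 @ $17.55 + 91 @ $19.70 + 133 @ $18.75 + 132 @ $20.80 = $8,225.45
Ending inventory: 90 @ $21.35 + 181 @ $20.80 = $5,686.30
Check: goods available $13,911.75 = COGS $8,225.45 + ending $5,686.30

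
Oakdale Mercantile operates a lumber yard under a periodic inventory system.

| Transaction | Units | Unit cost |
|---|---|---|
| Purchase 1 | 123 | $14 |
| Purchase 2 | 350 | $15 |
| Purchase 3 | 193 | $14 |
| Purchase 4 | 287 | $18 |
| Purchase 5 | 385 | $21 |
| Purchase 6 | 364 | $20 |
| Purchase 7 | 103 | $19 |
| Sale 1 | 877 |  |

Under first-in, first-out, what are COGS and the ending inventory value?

Sale 1 (877) [FIFO — oldest first]: 123 @ $14 + 350 @ $15 + 193 @ $14 + 211 @ $18 = $13,472
Ending inventory: 76 @ $18 + 385 @ $21 + 364 @ $20 + 103 @ $19 = $18,690
Check: goods available $32,162 = COGS $13,472 + ending $18,690

COGS = $13,472; ending inventory = $18,690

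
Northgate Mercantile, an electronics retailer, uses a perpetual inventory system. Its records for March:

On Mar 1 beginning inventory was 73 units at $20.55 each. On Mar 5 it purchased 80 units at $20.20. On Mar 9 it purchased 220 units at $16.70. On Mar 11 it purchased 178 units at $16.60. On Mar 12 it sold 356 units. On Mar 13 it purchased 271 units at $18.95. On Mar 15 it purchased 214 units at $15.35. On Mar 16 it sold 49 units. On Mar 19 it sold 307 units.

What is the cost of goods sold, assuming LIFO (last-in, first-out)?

Mar 12, 356 sold [LIFO — newest first]: 178 @ $16.60 + 178 @ $16.70 = $5,927.40
Mar 16, 49 sold [LIFO — newest first]: 49 @ $15.35 = $752.15
Mar 19, 307 sold [LIFO — newest first]: 165 @ $15.35 + 142 @ $18.95 = $5,223.65
Total COGS = $5,927.40 + $752.15 + $5,223.65 = $11,903.20
Ending inventory: 73 @ $20.55 + 80 @ $20.20 + 42 @ $16.70 + 129 @ $18.95 = $6,262.10
Check: goods available $18,165.30 = COGS $11,903.20 + ending $6,262.10

COGS = $11,903.20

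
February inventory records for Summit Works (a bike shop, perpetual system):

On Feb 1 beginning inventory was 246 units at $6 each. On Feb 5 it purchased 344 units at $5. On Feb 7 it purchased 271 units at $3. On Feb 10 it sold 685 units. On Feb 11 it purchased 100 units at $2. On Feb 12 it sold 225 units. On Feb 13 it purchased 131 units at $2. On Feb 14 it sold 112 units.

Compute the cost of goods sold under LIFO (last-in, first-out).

Feb 10, 685 sold [LIFO — newest first]: 271 @ $3 + 344 @ $5 + 70 @ $6 = $2,953
Feb 12, 225 sold [LIFO — newest first]: 100 @ $2 + 125 @ $6 = $950
Feb 14, 112 sold [LIFO — newest first]: 112 @ $2 = $224
Total COGS = $2,953 + $950 + $224 = $4,127
Ending inventory: 51 @ $6 + 19 @ $2 = $344
Check: goods available $4,471 = COGS $4,127 + ending $344

COGS = $4,127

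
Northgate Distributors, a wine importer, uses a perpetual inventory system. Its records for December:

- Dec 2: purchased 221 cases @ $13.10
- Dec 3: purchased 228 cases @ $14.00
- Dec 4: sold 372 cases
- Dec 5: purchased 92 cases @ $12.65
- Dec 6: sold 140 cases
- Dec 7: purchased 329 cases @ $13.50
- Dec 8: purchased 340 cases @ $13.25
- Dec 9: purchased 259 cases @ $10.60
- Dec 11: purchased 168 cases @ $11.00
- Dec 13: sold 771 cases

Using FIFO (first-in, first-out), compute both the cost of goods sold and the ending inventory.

COGS = $16,971.20; ending inventory = $3,819.60

Dec 4, 372 sold [FIFO — oldest first]: 221 @ $13.10 + 151 @ $14.00 = $5,009.10
Dec 6, 140 sold [FIFO — oldest first]: 77 @ $14.00 + 63 @ $12.65 = $1,874.95
Dec 13, 771 sold [FIFO — oldest first]: 29 @ $12.65 + 329 @ $13.50 + 340 @ $13.25 + 73 @ $10.60 = $10,087.15
Total COGS = $5,009.10 + $1,874.95 + $10,087.15 = $16,971.20
Ending inventory: 186 @ $10.60 + 168 @ $11.00 = $3,819.60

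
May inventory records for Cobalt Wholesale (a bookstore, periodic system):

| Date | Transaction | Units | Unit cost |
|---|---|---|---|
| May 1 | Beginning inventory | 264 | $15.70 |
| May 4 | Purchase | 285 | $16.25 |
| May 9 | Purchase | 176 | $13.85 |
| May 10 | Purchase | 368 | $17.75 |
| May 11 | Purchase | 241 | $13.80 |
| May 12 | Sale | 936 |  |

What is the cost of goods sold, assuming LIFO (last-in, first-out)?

COGS = $14,749.15

May 12, 936 sold [LIFO — newest first]: 241 @ $13.80 + 368 @ $17.75 + 176 @ $13.85 + 151 @ $16.25 = $14,749.15
Ending inventory: 264 @ $15.70 + 134 @ $16.25 = $6,322.30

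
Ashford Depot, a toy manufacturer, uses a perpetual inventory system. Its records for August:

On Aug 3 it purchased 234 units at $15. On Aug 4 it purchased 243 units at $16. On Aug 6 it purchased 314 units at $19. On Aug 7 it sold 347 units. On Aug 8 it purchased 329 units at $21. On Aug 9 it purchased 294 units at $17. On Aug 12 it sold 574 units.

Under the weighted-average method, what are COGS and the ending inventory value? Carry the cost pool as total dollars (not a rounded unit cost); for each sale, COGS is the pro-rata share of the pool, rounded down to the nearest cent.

After Aug 3: 234 on hand, pool $3,510.00 (≈ $15.0000 each)
After Aug 4: 477 on hand, pool $7,398.00 (≈ $15.5094 each)
After Aug 6: 791 on hand, pool $13,364.00 (≈ $16.8951 each)
Aug 7, sell 347: 347/791 × $13,364.00 → $5,862.58
After Aug 8: 773 on hand, pool $14,410.42 (≈ $18.6422 each)
After Aug 9: 1067 on hand, pool $19,408.42 (≈ $18.1897 each)
Aug 12, sell 574: 574/1067 × $19,408.42 → $10,440.89
Total COGS = $5,862.58 + $10,440.89 = $16,303.47
Ending inventory (cost pool remaining) = $8,967.53

COGS = $16,303.47; ending inventory = $8,967.53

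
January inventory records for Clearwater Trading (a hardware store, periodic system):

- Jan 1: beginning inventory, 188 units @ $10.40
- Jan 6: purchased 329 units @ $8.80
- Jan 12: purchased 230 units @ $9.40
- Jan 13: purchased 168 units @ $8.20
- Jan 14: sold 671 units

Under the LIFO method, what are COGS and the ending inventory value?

COGS = $5,942.00; ending inventory = $2,448.00

Jan 14, 671 sold [LIFO — newest first]: 168 @ $8.20 + 230 @ $9.40 + 273 @ $8.80 = $5,942.00
Ending inventory: 188 @ $10.40 + 56 @ $8.80 = $2,448.00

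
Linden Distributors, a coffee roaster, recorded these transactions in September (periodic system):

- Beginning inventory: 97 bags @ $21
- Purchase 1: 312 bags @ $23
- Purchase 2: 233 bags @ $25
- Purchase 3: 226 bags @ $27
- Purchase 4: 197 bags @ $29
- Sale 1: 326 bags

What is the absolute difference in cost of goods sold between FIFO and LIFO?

FIFO COGS: 97 @ $21 + 229 @ $23 = $7,304
LIFO COGS: 197 @ $29 + 129 @ $27 = $9,196
Difference = |$7,304 − $9,196| = $1,892

$1,892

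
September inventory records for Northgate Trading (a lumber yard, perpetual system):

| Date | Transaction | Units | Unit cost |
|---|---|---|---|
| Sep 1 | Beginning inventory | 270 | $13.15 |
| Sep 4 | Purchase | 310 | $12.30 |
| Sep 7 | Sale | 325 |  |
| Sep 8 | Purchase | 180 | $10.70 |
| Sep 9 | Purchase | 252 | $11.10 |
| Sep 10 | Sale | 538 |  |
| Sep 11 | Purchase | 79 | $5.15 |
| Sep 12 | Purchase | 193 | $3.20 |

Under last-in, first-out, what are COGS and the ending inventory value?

Sep 7, 325 sold [LIFO — newest first]: 310 @ $12.30 + 15 @ $13.15 = $4,010.25
Sep 10, 538 sold [LIFO — newest first]: 252 @ $11.10 + 180 @ $10.70 + 106 @ $13.15 = $6,117.10
Total COGS = $4,010.25 + $6,117.10 = $10,127.35
Ending inventory: 149 @ $13.15 + 79 @ $5.15 + 193 @ $3.20 = $2,983.80

COGS = $10,127.35; ending inventory = $2,983.80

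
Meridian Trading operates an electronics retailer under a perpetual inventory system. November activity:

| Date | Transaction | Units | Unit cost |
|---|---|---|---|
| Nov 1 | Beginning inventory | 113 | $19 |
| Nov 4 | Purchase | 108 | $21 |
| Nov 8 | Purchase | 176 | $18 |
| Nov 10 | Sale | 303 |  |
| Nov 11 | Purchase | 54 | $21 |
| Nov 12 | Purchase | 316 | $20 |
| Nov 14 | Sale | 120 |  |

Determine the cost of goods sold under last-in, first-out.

Nov 10, 303 sold [LIFO — newest first]: 176 @ $18 + 108 @ $21 + 19 @ $19 = $5,797
Nov 14, 120 sold [LIFO — newest first]: 120 @ $20 = $2,400
Total COGS = $5,797 + $2,400 = $8,197
Ending inventory: 94 @ $19 + 54 @ $21 + 196 @ $20 = $6,840
Check: goods available $15,037 = COGS $8,197 + ending $6,840

COGS = $8,197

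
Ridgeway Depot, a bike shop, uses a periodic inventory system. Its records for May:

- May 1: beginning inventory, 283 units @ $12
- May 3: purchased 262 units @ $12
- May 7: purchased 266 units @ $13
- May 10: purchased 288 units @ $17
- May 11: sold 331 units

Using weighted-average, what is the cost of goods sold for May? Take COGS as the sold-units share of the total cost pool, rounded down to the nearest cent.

May 11, sell 331: 331/1099 × $14,894.00 → $4,485.81
Ending inventory (cost pool remaining) = $10,408.19

COGS = $4,485.81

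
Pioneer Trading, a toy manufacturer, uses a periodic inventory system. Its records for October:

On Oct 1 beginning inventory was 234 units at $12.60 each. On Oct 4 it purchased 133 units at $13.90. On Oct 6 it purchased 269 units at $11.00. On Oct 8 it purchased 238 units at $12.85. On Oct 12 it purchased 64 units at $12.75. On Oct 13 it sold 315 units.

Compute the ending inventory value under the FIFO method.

Ending inventory = $7,556.10

Oct 13, 315 sold [FIFO — oldest first]: 234 @ $12.60 + 81 @ $13.90 = $4,074.30
Ending inventory: 52 @ $13.90 + 269 @ $11.00 + 238 @ $12.85 + 64 @ $12.75 = $7,556.10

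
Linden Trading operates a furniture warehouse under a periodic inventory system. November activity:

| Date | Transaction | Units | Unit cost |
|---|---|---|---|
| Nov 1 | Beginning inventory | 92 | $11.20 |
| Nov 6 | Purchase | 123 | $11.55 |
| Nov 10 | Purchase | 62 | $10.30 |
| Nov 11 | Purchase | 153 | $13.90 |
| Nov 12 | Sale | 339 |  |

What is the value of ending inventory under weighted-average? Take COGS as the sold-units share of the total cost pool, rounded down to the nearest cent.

Ending inventory = $1,103.93

Nov 12, sell 339: 339/430 × $5,216.35 → $4,112.42
Ending inventory (cost pool remaining) = $1,103.93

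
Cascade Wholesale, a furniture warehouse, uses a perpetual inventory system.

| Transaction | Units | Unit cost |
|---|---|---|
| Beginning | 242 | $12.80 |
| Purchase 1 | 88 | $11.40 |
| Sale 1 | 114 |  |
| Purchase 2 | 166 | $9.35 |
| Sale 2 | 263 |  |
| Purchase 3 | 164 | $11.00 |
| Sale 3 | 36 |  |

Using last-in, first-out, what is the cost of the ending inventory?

Ending inventory = $2,931.20

Sale 1 (114) [LIFO — newest first]: 88 @ $11.40 + 26 @ $12.80 = $1,336.00
Sale 2 (263) [LIFO — newest first]: 166 @ $9.35 + 97 @ $12.80 = $2,793.70
Sale 3 (36) [LIFO — newest first]: 36 @ $11.00 = $396.00
Total COGS = $1,336.00 + $2,793.70 + $396.00 = $4,525.70
Ending inventory: 119 @ $12.80 + 128 @ $11.00 = $2,931.20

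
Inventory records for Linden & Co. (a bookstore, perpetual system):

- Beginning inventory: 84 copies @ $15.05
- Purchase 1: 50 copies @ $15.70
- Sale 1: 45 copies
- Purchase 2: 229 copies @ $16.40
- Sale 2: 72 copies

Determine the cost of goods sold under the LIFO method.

Sale 1 (45) [LIFO — newest first]: 45 @ $15.70 = $706.50
Sale 2 (72) [LIFO — newest first]: 72 @ $16.40 = $1,180.80
Total COGS = $706.50 + $1,180.80 = $1,887.30
Ending inventory: 84 @ $15.05 + 5 @ $15.70 + 157 @ $16.40 = $3,917.50

COGS = $1,887.30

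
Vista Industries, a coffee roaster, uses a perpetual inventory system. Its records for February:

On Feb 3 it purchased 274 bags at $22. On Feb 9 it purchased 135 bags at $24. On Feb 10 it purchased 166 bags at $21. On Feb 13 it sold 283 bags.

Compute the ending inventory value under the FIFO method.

Ending inventory = $6,510

Feb 13, 283 sold [FIFO — oldest first]: 274 @ $22 + 9 @ $24 = $6,244
Ending inventory: 126 @ $24 + 166 @ $21 = $6,510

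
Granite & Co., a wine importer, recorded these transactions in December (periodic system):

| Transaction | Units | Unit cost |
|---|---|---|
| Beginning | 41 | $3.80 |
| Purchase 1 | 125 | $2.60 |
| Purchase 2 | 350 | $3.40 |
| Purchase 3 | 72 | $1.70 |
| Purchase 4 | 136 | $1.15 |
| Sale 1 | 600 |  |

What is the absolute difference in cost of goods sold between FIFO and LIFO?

FIFO COGS: 41 @ $3.80 + 125 @ $2.60 + 350 @ $3.40 + 72 @ $1.70 + 12 @ $1.15 = $1,807.00
LIFO COGS: 136 @ $1.15 + 72 @ $1.70 + 350 @ $3.40 + 42 @ $2.60 = $1,578.00
Difference = |$1,807.00 − $1,578.00| = $229.00

$229.00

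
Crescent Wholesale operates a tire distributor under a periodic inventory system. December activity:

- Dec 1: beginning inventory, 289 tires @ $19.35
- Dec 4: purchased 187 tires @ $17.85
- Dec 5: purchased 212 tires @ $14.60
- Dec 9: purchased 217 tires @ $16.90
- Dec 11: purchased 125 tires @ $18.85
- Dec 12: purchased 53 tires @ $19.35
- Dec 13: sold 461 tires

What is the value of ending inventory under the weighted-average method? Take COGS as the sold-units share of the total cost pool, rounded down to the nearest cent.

Dec 13, sell 461: 461/1083 × $19,074.40 → $8,119.38
Ending inventory (cost pool remaining) = $10,955.02

Ending inventory = $10,955.02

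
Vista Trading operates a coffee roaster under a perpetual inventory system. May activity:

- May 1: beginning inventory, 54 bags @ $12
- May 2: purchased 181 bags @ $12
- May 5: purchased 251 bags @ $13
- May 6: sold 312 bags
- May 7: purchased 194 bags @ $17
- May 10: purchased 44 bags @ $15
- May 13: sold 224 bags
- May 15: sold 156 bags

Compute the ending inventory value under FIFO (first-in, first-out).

May 6, 312 sold [FIFO — oldest first]: 54 @ $12 + 181 @ $12 + 77 @ $13 = $3,821
May 13, 224 sold [FIFO — oldest first]: 174 @ $13 + 50 @ $17 = $3,112
May 15, 156 sold [FIFO — oldest first]: 144 @ $17 + 12 @ $15 = $2,628
Total COGS = $3,821 + $3,112 + $2,628 = $9,561
Ending inventory: 32 @ $15 = $480

Ending inventory = $480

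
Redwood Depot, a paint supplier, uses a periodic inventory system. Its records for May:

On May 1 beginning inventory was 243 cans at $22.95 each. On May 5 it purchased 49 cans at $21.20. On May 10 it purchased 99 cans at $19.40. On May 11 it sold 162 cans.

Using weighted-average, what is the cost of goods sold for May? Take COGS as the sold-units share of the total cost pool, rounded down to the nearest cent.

COGS = $3,536.75

May 11, sell 162: 162/391 × $8,536.25 → $3,536.75
Ending inventory (cost pool remaining) = $4,999.50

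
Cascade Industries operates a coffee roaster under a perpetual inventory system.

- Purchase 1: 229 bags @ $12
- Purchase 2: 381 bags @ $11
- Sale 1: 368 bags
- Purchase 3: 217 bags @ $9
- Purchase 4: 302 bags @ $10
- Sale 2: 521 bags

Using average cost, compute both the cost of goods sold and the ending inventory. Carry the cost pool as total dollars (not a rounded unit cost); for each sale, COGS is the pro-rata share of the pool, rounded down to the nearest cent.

After Purchase 1: 229 on hand, pool $2,748.00 (≈ $12.0000 each)
After Purchase 2: 610 on hand, pool $6,939.00 (≈ $11.3754 each)
Sale 1, sell 368: 368/610 × $6,939.00 → $4,186.15
After Purchase 3: 459 on hand, pool $4,705.85 (≈ $10.2524 each)
After Purchase 4: 761 on hand, pool $7,725.85 (≈ $10.1522 each)
Sale 2, sell 521: 521/761 × $7,725.85 → $5,289.31
Total COGS = $4,186.15 + $5,289.31 = $9,475.46
Ending inventory (cost pool remaining) = $2,436.54
Check: goods available $11,912.00 = COGS $9,475.46 + ending $2,436.54

COGS = $9,475.46; ending inventory = $2,436.54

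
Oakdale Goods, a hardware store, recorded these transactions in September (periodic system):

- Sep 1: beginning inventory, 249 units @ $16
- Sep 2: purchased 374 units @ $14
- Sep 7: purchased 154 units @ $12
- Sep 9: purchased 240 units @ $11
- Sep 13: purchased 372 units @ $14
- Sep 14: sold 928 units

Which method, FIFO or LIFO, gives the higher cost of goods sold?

FIFO

FIFO COGS: 249 @ $16 + 374 @ $14 + 154 @ $12 + 151 @ $11 = $12,729
LIFO COGS: 372 @ $14 + 240 @ $11 + 154 @ $12 + 162 @ $14 = $11,964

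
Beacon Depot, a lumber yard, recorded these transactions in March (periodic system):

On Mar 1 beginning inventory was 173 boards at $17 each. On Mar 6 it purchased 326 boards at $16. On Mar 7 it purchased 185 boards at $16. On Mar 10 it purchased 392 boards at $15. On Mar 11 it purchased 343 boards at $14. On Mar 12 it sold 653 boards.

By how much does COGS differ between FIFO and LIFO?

FIFO COGS: 173 @ $17 + 326 @ $16 + 154 @ $16 = $10,621
LIFO COGS: 343 @ $14 + 310 @ $15 = $9,452
Difference = |$10,621 − $9,452| = $1,169

$1,169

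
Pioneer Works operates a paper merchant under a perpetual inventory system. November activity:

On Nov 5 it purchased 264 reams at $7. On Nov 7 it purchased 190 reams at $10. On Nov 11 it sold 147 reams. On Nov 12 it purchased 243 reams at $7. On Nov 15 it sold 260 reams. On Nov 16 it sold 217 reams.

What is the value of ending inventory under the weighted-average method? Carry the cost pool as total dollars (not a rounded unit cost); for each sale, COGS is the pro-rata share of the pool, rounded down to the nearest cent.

After Nov 5: 264 on hand, pool $1,848.00 (≈ $7.0000 each)
After Nov 7: 454 on hand, pool $3,748.00 (≈ $8.2555 each)
Nov 11, sell 147: 147/454 × $3,748.00 → $1,213.55
After Nov 12: 550 on hand, pool $4,235.45 (≈ $7.7008 each)
Nov 15, sell 260: 260/550 × $4,235.45 → $2,002.21
Nov 16, sell 217: 217/290 × $2,233.24 → $1,671.07
Total COGS = $1,213.55 + $2,002.21 + $1,671.07 = $4,886.83
Ending inventory (cost pool remaining) = $562.17
Check: goods available $5,449.00 = COGS $4,886.83 + ending $562.17

Ending inventory = $562.17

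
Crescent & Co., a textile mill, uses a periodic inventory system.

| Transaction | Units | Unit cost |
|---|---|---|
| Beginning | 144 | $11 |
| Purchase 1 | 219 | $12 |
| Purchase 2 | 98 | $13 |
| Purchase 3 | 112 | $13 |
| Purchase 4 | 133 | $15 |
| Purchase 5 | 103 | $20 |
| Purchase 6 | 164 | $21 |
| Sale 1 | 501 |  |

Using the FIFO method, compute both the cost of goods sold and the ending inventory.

COGS = $6,006; ending inventory = $8,435

Sale 1 (501) [FIFO — oldest first]: 144 @ $11 + 219 @ $12 + 98 @ $13 + 40 @ $13 = $6,006
Ending inventory: 72 @ $13 + 133 @ $15 + 103 @ $20 + 164 @ $21 = $8,435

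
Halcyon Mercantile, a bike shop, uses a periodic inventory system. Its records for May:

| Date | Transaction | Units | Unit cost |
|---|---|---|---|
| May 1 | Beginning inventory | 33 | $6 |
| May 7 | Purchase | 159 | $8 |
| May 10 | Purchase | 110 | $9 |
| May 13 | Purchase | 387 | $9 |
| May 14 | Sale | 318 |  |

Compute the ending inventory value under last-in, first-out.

May 14, 318 sold [LIFO — newest first]: 318 @ $9 = $2,862
Ending inventory: 33 @ $6 + 159 @ $8 + 110 @ $9 + 69 @ $9 = $3,081
Check: goods available $5,943 = COGS $2,862 + ending $3,081

Ending inventory = $3,081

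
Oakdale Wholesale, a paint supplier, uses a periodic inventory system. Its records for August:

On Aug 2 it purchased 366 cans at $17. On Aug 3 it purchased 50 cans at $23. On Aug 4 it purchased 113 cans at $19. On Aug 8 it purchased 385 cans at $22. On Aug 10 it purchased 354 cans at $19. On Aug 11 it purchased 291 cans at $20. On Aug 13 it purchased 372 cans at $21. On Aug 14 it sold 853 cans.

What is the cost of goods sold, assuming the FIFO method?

COGS = $16,647

Aug 14, 853 sold [FIFO — oldest first]: 366 @ $17 + 50 @ $23 + 113 @ $19 + 324 @ $22 = $16,647
Ending inventory: 61 @ $22 + 354 @ $19 + 291 @ $20 + 372 @ $21 = $21,700
Check: goods available $38,347 = COGS $16,647 + ending $21,700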